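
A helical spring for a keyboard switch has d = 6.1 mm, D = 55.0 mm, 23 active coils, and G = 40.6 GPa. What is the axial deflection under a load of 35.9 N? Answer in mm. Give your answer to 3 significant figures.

k = Gd⁴/(8D³N_a) = (40.6×10³)(6.1⁴)/(8·55.0³·23) = 1.8363 N/mm
δ = F/k = 35.9 / 1.8363 = 19.55 mm

19.6 mm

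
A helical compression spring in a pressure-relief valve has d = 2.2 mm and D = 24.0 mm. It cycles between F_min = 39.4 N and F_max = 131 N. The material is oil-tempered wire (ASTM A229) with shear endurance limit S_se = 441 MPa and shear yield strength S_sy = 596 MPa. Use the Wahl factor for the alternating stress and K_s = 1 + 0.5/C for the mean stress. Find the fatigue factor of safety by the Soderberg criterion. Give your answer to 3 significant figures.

C = D/d = 24.0/2.2 = 10.9091; K_W = (4C−1)/(4C−4)+0.615/C = 1.1321; K_s = 1+0.5/C = 1.0458
F_a = (F_max−F_min)/2 = 45.8 N; F_m = (F_max+F_min)/2 = 85.2 N
τ_a = K_W·8F_aD/(πd³) = 1.1321 × 262.87 = 297.59 MPa
τ_m = K_s·8F_mD/(πd³) = 1.0458 × 489.02 = 511.43 MPa
Soderberg: 1/n_f = τ_a/S_se + τ_m/S_sy = 297.59/441 + 511.43/596 = 0.67481 + 0.85810 = 1.5329
n_f = 1/1.5329 = 0.6524

0.652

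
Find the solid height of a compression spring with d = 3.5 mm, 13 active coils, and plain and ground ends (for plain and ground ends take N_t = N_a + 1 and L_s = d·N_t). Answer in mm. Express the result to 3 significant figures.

plain and ground ends: N_t = N_a + 1 = 13 + 1 = 14
L_s = d·N_t = 3.5 × 14 = 49 mm

49.0 mm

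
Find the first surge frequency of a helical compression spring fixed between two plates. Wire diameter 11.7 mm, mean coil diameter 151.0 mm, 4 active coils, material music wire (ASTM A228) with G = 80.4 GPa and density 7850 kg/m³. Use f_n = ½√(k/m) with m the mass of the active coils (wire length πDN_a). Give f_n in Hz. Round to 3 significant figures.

46.2 Hz

k = Gd⁴/(8D³N_a) = (80.4×10³)(11.7⁴)/(8·151.0³·4) = 13.675 N/mm = 13675 N/m
Wire length L = πDN_a = π·151.0·4 = 1897.5 mm
m = ρ·(πd²/4)·L = 7850 × 107.51×10⁻⁶ m² × 1.8975 m = 1.6015 kg
f_n = ½√(k/m) = 0.5·√(13675/1.6015) = 0.5·√(8538.9) = 46.203 Hz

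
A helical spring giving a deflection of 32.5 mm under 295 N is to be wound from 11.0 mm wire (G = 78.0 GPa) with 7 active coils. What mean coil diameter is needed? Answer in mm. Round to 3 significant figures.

Required rate k = F/δ = 295/32.5 = 9.0769 N/mm
D = (Gd⁴/(8N_a·k))^(1/3) = (78.0×10³·11.0⁴/(8·7·9.0769))^(1/3)
  = (2.24667e+06)^(1/3) = 130.9723 mm

131 mm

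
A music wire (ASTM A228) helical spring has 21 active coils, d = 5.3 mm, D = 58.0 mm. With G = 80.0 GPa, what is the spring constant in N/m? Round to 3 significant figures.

1930 N/m

k = Gd⁴/(8D³N_a) = (80.0×10³ × 5.3⁴) / (8 × 58.0³ × 21)
  = 6.31238e+07 / 3.27788e+07 = 1.9258 N/mm = 1925.8 N/m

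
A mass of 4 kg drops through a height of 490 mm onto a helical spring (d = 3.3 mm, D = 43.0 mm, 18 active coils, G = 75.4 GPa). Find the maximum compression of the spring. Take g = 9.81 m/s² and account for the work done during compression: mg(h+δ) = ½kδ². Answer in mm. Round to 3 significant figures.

278 mm

k = Gd⁴/(8D³N_a) = (75.4×10³)(3.3⁴)/(8·43.0³·18) = 0.78101 N/mm
W = mg = 4 × 9.81 = 39.24 N
½kδ² − Wδ − Wh = 0 → δ = (W + √(W² + 2kWh))/k
δ = (39.24 + √(1539.8 + 30034.1))/0.78101 = (39.24 + 177.69)/0.78101 = 277.75 mm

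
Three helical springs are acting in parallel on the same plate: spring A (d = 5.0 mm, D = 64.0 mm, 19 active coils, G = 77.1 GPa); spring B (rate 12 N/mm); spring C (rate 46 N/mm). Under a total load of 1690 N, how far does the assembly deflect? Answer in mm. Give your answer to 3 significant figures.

k_A = Gd⁴/(8D³N_a) = (77.1×10³)(5.0⁴)/(8·64.0³·19) = 1.2093 N/mm
Parallel: k_eq = 1.2093 + 12 + 46 = 59.209 N/mm
δ = F/k_eq = 1690/59.209 = 28.543 mm

28.5 mm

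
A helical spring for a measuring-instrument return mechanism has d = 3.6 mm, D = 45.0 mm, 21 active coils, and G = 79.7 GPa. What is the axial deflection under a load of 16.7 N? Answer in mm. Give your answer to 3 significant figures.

19.1 mm

k = Gd⁴/(8D³N_a) = (79.7×10³)(3.6⁴)/(8·45.0³·21) = 0.87442 N/mm
δ = F/k = 16.7 / 0.87442 = 19.098 mm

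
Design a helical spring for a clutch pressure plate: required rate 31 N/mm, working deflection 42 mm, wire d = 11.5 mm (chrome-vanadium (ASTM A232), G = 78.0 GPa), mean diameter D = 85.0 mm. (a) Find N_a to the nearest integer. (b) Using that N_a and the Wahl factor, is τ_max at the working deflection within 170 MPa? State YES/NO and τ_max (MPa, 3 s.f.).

N_a = Gd⁴/(8D³k) = (78.0×10³)(11.5⁴)/(8·85.0³·31) = 8.957 → N_a = 9
Actual rate k = Gd⁴/(8D³·9) = 30.853 N/mm
Working load F = kδ = 30.853·42 = 1295.8 N
C = 85.0/11.5 = 7.3913; K_W = (4C−1)/(4C−4)+0.615/C = 1.2006
τ_max = K_W·8FD/(πd³) = 1.2006·184.42 = 221.41 MPa
τ_max > 170 MPa → exceeds allowable

(a) 9 coils; (b) NO, τ_max = 221 MPa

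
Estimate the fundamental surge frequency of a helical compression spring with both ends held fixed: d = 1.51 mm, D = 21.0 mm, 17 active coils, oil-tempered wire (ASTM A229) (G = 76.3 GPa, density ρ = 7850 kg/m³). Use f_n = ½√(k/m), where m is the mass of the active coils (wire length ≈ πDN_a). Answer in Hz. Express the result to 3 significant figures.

k = Gd⁴/(8D³N_a) = (76.3×10³)(1.51⁴)/(8·21.0³·17) = 0.31495 N/mm = 314.95 N/m
Wire length L = πDN_a = π·21.0·17 = 1121.5 mm
m = ρ·(πd²/4)·L = 7850 × 1.7908×10⁻⁶ m² × 1.1215 m = 0.015766 kg
f_n = ½√(k/m) = 0.5·√(314.95/0.015766) = 0.5·√(19976) = 70.668 Hz

70.7 Hz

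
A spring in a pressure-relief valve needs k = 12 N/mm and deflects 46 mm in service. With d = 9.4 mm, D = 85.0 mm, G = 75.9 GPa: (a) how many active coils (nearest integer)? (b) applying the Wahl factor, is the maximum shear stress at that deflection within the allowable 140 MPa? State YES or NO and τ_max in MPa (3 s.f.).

(a) 10 coils; (b) NO, τ_max = 168 MPa

N_a = Gd⁴/(8D³k) = (75.9×10³)(9.4⁴)/(8·85.0³·12) = 10.05 → N_a = 10
Actual rate k = Gd⁴/(8D³·10) = 12.062 N/mm
Working load F = kδ = 12.062·46 = 554.84 N
C = 85.0/9.4 = 9.0426; K_W = (4C−1)/(4C−4)+0.615/C = 1.1613
τ_max = K_W·8FD/(πd³) = 1.1613·144.59 = 167.91 MPa
τ_max > 140 MPa → exceeds allowable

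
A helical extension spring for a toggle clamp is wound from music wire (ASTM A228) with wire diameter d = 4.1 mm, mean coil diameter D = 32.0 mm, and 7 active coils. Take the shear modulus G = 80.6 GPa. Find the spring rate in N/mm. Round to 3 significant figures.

12.4 N/mm

k = Gd⁴/(8D³N_a) = (80.6×10³ × 4.1⁴) / (8 × 32.0³ × 7)
  = 2.27756e+07 / 1.83501e+06 = 12.412 N/mm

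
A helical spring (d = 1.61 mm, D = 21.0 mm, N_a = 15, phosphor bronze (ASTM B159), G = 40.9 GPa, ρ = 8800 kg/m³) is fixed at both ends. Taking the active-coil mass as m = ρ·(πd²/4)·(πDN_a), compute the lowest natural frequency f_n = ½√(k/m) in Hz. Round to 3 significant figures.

59.1 Hz

k = Gd⁴/(8D³N_a) = (40.9×10³)(1.61⁴)/(8·21.0³·15) = 0.24728 N/mm = 247.28 N/m
Wire length L = πDN_a = π·21.0·15 = 989.6 mm
m = ρ·(πd²/4)·L = 8800 × 2.0358×10⁻⁶ m² × 0.9896 m = 0.017729 kg
f_n = ½√(k/m) = 0.5·√(247.28/0.017729) = 0.5·√(13948) = 59.05 Hz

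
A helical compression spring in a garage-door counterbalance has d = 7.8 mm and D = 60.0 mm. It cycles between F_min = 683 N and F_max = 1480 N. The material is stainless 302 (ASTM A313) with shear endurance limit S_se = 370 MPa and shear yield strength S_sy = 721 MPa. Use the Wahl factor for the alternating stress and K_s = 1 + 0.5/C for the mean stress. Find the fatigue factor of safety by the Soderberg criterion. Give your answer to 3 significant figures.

C = D/d = 60.0/7.8 = 7.6923; K_W = (4C−1)/(4C−4)+0.615/C = 1.1920; K_s = 1+0.5/C = 1.0650
F_a = (F_max−F_min)/2 = 398.5 N; F_m = (F_max+F_min)/2 = 1081.5 N
τ_a = K_W·8F_aD/(πd³) = 1.1920 × 128.3 = 152.94 MPa
τ_m = K_s·8F_mD/(πd³) = 1.0650 × 348.2 = 370.84 MPa
Soderberg: 1/n_f = τ_a/S_se + τ_m/S_sy = 152.94/370 + 370.84/721 = 0.41335 + 0.51434 = 0.92769
n_f = 1/0.92769 = 1.078

1.08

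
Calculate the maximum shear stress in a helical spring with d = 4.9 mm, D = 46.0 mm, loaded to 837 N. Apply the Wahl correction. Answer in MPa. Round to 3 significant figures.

Spring index C = D/d = 46.0/4.9 = 9.3878
K_W = (4C−1)/(4C−4) + 0.615/C = 36.551/33.551 + 0.0655 = 1.1549
τ₀ = 8FD/(πd³) = 8·837·46.0/(π·4.9³) = 308016/369.61 = 833.36 MPa
τ_max = K·τ₀ = 1.1549 × 833.36 = 962.48 MPa

962 MPa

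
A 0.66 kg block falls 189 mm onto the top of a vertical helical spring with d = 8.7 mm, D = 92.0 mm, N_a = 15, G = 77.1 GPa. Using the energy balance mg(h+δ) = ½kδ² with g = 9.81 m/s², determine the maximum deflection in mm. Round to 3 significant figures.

24.2 mm

k = Gd⁴/(8D³N_a) = (77.1×10³)(8.7⁴)/(8·92.0³·15) = 4.727 N/mm
W = mg = 0.66 × 9.81 = 6.4746 N
½kδ² − Wδ − Wh = 0 → δ = (W + √(W² + 2kWh))/k
δ = (6.4746 + √(41.92 + 11568.9))/4.727 = (6.4746 + 107.75)/4.727 = 24.165 mm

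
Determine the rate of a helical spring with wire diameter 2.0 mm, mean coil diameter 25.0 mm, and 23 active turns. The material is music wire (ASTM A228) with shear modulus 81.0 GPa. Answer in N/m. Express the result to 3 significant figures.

k = Gd⁴/(8D³N_a) = (81.0×10³ × 2.0⁴) / (8 × 25.0³ × 23)
  = 1.296e+06 / 2.875e+06 = 0.45078 N/mm = 450.78 N/m

451 N/m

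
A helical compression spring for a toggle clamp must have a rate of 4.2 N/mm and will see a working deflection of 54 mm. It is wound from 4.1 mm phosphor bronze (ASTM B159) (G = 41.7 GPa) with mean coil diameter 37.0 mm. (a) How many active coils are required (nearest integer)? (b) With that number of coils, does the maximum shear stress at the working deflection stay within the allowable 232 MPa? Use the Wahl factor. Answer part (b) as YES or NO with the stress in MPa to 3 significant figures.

(a) 7 coils; (b) NO, τ_max = 356 MPa

N_a = Gd⁴/(8D³k) = (41.7×10³)(4.1⁴)/(8·37.0³·4.2) = 6.924 → N_a = 7
Actual rate k = Gd⁴/(8D³·7) = 4.1541 N/mm
Working load F = kδ = 4.1541·54 = 224.32 N
C = 37.0/4.1 = 9.0244; K_W = (4C−1)/(4C−4)+0.615/C = 1.1616
τ_max = K_W·8FD/(πd³) = 1.1616·306.66 = 356.22 MPa
τ_max > 232 MPa → exceeds allowable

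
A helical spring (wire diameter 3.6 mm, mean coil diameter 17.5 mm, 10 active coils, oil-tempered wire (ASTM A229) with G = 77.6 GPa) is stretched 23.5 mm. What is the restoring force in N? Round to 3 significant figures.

k = Gd⁴/(8D³N_a) = (77.6×10³)(3.6⁴)/(8·17.5³·10) = 30.4 N/mm
F = k·δ = 30.4 × 23.5 = 714.39 N

714 N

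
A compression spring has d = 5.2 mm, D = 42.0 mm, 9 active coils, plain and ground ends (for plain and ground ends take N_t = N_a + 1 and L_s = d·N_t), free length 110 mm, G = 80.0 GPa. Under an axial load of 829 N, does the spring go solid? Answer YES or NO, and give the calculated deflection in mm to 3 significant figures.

k = Gd⁴/(8D³N_a) = (80.0×10³)(5.2⁴)/(8·42.0³·9) = 10.965 N/mm
N_t = 10; L_s = 5.2·10 = 52 mm; δ_solid = L₀ − L_s = 110 − 52 = 58 mm
δ = F/k = 829/10.965 = 75.602 mm
δ ≥ δ_solid → spring goes solid

YES, δ = 75.6 mm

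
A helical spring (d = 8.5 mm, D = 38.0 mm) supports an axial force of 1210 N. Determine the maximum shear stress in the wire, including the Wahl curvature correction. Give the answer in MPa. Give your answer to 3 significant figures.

Spring index C = D/d = 38.0/8.5 = 4.4706
K_W = (4C−1)/(4C−4) + 0.615/C = 16.882/13.882 + 0.1376 = 1.3537
τ₀ = 8FD/(πd³) = 8·1210·38.0/(π·8.5³) = 367840/1929.3 = 190.66 MPa
τ_max = K·τ₀ = 1.3537 × 190.66 = 258.09 MPa

258 MPa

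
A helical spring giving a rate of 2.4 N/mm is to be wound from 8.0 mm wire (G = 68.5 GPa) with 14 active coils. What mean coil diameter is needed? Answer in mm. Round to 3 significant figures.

D = (Gd⁴/(8N_a·k))^(1/3) = (68.5×10³·8.0⁴/(8·14·2.4))^(1/3)
  = (1.04381e+06)^(1/3) = 101.4395 mm

101 mm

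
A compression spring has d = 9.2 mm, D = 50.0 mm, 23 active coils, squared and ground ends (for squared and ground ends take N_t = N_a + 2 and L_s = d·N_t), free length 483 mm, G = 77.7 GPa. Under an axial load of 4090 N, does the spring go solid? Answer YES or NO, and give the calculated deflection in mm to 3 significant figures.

NO, δ = 169 mm

k = Gd⁴/(8D³N_a) = (77.7×10³)(9.2⁴)/(8·50.0³·23) = 24.202 N/mm
N_t = 25; L_s = 9.2·25 = 230 mm; δ_solid = L₀ − L_s = 483 − 230 = 253 mm
δ = F/k = 4090/24.202 = 169 mm
δ < δ_solid → spring does not go solid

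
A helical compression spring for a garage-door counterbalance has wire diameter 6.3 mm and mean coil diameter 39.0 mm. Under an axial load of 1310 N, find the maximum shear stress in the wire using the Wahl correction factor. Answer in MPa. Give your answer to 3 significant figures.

Spring index C = D/d = 39.0/6.3 = 6.1905
K_W = (4C−1)/(4C−4) + 0.615/C = 23.762/20.762 + 0.0993 = 1.2438
τ₀ = 8FD/(πd³) = 8·1310·39.0/(π·6.3³) = 408720/785.55 = 520.3 MPa
τ_max = K·τ₀ = 1.2438 × 520.3 = 647.17 MPa

647 MPa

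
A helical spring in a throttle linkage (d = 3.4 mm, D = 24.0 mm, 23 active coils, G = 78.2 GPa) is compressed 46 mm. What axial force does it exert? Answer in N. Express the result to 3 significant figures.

k = Gd⁴/(8D³N_a) = (78.2×10³)(3.4⁴)/(8·24.0³·23) = 4.1084 N/mm
F = k·δ = 4.1084 × 46 = 188.99 N

189 N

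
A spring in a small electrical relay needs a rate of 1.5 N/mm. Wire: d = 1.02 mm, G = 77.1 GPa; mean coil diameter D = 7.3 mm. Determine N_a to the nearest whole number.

18

N_a = Gd⁴/(8D³k) = (77.1×10³ × 1.02⁴)/(8 × 7.3³ × 1.5)
    = 83455.5 / 4668.2 = 17.88 → 18 coils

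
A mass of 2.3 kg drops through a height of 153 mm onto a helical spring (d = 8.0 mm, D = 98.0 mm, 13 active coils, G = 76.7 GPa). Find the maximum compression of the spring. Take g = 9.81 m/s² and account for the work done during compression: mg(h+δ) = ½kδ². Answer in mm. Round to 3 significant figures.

53.9 mm

k = Gd⁴/(8D³N_a) = (76.7×10³)(8.0⁴)/(8·98.0³·13) = 3.2095 N/mm
W = mg = 2.3 × 9.81 = 22.563 N
½kδ² − Wδ − Wh = 0 → δ = (W + √(W² + 2kWh))/k
δ = (22.563 + √(509.09 + 22159.6))/3.2095 = (22.563 + 150.56)/3.2095 = 53.94 mm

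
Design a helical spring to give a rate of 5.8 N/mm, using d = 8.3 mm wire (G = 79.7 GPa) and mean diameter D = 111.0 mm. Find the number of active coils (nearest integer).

6

N_a = Gd⁴/(8D³k) = (79.7×10³ × 8.3⁴)/(8 × 111.0³ × 5.8)
    = 3.78243e+08 / 6.34581e+07 = 5.961 → 6 coils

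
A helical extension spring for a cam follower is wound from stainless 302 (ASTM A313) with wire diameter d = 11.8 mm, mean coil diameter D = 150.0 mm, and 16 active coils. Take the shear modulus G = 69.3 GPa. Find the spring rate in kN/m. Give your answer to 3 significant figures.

k = Gd⁴/(8D³N_a) = (69.3×10³ × 11.8⁴) / (8 × 150.0³ × 16)
  = 1.34357e+09 / 4.32e+08 = 3.1101 N/mm

3.11 kN/m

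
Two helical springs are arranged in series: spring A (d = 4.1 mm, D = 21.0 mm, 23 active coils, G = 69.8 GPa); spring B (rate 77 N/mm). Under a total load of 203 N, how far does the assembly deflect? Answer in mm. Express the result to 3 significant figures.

20.2 mm

k_A = Gd⁴/(8D³N_a) = (69.8×10³)(4.1⁴)/(8·21.0³·23) = 11.575 N/mm
Series: 1/k_eq = 1/11.575 + 1/77 = 0.099381; k_eq = 10.062 N/mm
δ = F/k_eq = 203/10.062 = 20.174 mm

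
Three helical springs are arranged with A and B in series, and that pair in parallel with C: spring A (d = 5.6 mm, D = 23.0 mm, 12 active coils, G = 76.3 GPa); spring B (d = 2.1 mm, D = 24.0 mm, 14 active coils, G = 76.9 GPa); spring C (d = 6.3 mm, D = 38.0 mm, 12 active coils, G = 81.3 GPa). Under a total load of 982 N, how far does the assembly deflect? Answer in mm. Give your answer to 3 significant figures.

38.9 mm

k_A = Gd⁴/(8D³N_a) = (76.3×10³)(5.6⁴)/(8·23.0³·12) = 64.242 N/mm
k_B = Gd⁴/(8D³N_a) = (76.9×10³)(2.1⁴)/(8·24.0³·14) = 0.96594 N/mm
k_C = Gd⁴/(8D³N_a) = (81.3×10³)(6.3⁴)/(8·38.0³·12) = 24.313 N/mm
Springs A,B series: k_AB = 1/(1/64.242+1/0.96594) = 0.95163 N/mm; parallel with C: k_eq = 0.95163+24.313 = 25.264 N/mm
δ = F/k_eq = 982/25.264 = 38.869 mm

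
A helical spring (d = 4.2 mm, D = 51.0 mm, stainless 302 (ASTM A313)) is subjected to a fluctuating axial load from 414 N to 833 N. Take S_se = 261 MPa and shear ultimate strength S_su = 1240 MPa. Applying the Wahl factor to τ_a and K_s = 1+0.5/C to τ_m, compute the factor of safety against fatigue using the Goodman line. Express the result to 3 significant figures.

0.401

C = D/d = 51.0/4.2 = 12.1429; K_W = (4C−1)/(4C−4)+0.615/C = 1.1180; K_s = 1+0.5/C = 1.0412
F_a = (F_max−F_min)/2 = 209.5 N; F_m = (F_max+F_min)/2 = 623.5 N
τ_a = K_W·8F_aD/(πd³) = 1.1180 × 367.24 = 410.55 MPa
τ_m = K_s·8F_mD/(πd³) = 1.0412 × 1092.9 = 1138 MPa
Goodman: 1/n_f = τ_a/S_se + τ_m/S_su = 410.55/261 + 1138/1240 = 1.57301 + 0.91770 = 2.4907
n_f = 1/2.4907 = 0.4015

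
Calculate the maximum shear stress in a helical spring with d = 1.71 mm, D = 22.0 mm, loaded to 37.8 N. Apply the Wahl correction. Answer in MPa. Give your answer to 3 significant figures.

Spring index C = D/d = 22.0/1.71 = 12.8655
K_W = (4C−1)/(4C−4) + 0.615/C = 50.462/47.462 + 0.0478 = 1.1110
τ₀ = 8FD/(πd³) = 8·37.8·22.0/(π·1.71³) = 6652.8/15.709 = 423.51 MPa
τ_max = K·τ₀ = 1.1110 × 423.51 = 470.53 MPa

471 MPa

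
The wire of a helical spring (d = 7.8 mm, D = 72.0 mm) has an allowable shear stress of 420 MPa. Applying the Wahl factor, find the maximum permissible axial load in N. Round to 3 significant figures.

C = D/d = 72.0/7.8 = 9.2308
K_W = (4C−1)/(4C−4) + 0.615/C = 35.923/32.923 + 0.0666 = 1.1577
τ_max = K·8FD/(πd³) → F_max = τ_allow·πd³/(8DK)
F_max = 420·π·7.8³/(8·72.0·1.1577) = 6.2616e+05/666.86 = 938.96 N

939 N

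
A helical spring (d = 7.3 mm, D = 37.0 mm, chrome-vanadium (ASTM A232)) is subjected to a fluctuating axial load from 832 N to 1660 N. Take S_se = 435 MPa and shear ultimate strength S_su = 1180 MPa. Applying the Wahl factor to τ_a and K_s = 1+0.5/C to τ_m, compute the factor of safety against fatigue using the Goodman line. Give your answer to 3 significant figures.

C = D/d = 37.0/7.3 = 5.0685; K_W = (4C−1)/(4C−4)+0.615/C = 1.3057; K_s = 1+0.5/C = 1.0986
F_a = (F_max−F_min)/2 = 414 N; F_m = (F_max+F_min)/2 = 1246 N
τ_a = K_W·8F_aD/(πd³) = 1.3057 × 100.27 = 130.92 MPa
τ_m = K_s·8F_mD/(πd³) = 1.0986 × 301.78 = 331.55 MPa
Goodman: 1/n_f = τ_a/S_se + τ_m/S_su = 130.92/435 + 331.55/1180 = 0.30097 + 0.28098 = 0.58194
n_f = 1/0.58194 = 1.718

1.72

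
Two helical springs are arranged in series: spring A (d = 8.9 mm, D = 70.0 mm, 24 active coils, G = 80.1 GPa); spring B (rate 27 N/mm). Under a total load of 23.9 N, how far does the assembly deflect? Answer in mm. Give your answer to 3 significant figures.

4.02 mm

k_A = Gd⁴/(8D³N_a) = (80.1×10³)(8.9⁴)/(8·70.0³·24) = 7.6313 N/mm
Series: 1/k_eq = 1/7.6313 + 1/27 = 0.16808; k_eq = 5.9497 N/mm
δ = F/k_eq = 23.9/5.9497 = 4.017 mm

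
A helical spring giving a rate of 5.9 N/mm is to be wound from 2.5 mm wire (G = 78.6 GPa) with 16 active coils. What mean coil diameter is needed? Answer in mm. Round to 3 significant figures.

D = (Gd⁴/(8N_a·k))^(1/3) = (78.6×10³·2.5⁴/(8·16·5.9))^(1/3)
  = (4065.56)^(1/3) = 15.9603 mm

16.0 mm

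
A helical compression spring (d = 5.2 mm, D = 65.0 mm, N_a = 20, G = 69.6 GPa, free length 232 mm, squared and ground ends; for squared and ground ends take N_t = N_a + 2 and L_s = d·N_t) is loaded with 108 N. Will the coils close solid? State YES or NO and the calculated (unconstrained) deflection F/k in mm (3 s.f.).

NO, δ = 93.3 mm

k = Gd⁴/(8D³N_a) = (69.6×10³)(5.2⁴)/(8·65.0³·20) = 1.1581 N/mm
N_t = 22; L_s = 5.2·22 = 114.4 mm; δ_solid = L₀ − L_s = 232 − 114.4 = 117.6 mm
δ = F/k = 108/1.1581 = 93.253 mm
δ < δ_solid → spring does not go solid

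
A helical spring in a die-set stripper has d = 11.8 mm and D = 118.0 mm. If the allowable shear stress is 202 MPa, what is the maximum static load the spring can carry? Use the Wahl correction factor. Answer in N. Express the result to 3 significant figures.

C = D/d = 118.0/11.8 = 10.0000
K_W = (4C−1)/(4C−4) + 0.615/C = 39.000/36.000 + 0.0615 = 1.1448
τ_max = K·8FD/(πd³) → F_max = τ_allow·πd³/(8DK)
F_max = 202·π·11.8³/(8·118.0·1.1448) = 1.0427e+06/1080.7 = 964.79 N

965 N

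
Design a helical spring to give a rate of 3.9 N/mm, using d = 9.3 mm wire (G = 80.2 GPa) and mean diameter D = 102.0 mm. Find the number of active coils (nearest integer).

N_a = Gd⁴/(8D³k) = (80.2×10³ × 9.3⁴)/(8 × 102.0³ × 3.9)
    = 5.99938e+08 / 3.31097e+07 = 18.12 → 18 coils

18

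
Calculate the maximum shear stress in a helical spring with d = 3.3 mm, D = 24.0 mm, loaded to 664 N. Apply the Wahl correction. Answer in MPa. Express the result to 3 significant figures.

Spring index C = D/d = 24.0/3.3 = 7.2727
K_W = (4C−1)/(4C−4) + 0.615/C = 28.091/25.091 + 0.0846 = 1.2041
τ₀ = 8FD/(πd³) = 8·664·24.0/(π·3.3³) = 127488/112.9 = 1129.2 MPa
τ_max = K·τ₀ = 1.2041 × 1129.2 = 1359.7 MPa

1360 MPa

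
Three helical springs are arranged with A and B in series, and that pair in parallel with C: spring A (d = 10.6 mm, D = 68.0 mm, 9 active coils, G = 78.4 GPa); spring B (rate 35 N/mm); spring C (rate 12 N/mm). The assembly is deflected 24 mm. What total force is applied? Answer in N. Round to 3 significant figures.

755 N

k_A = Gd⁴/(8D³N_a) = (78.4×10³)(10.6⁴)/(8·68.0³·9) = 43.72 N/mm
Springs A,B series: k_AB = 1/(1/43.72+1/35) = 19.439 N/mm; parallel with C: k_eq = 19.439+12 = 31.439 N/mm
F = k_eq·δ = 31.439·24 = 754.52 N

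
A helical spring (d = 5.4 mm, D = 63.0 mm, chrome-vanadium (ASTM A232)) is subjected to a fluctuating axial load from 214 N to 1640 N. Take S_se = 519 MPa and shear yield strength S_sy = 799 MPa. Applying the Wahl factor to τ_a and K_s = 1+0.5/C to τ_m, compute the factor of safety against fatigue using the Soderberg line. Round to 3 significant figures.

0.357

C = D/d = 63.0/5.4 = 11.6667; K_W = (4C−1)/(4C−4)+0.615/C = 1.1230; K_s = 1+0.5/C = 1.0429
F_a = (F_max−F_min)/2 = 713 N; F_m = (F_max+F_min)/2 = 927 N
τ_a = K_W·8F_aD/(πd³) = 1.1230 × 726.42 = 815.79 MPa
τ_m = K_s·8F_mD/(πd³) = 1.0429 × 944.45 = 984.93 MPa
Soderberg: 1/n_f = τ_a/S_se + τ_m/S_sy = 815.79/519 + 984.93/799 = 1.57185 + 1.23270 = 2.8046
n_f = 1/2.8046 = 0.3566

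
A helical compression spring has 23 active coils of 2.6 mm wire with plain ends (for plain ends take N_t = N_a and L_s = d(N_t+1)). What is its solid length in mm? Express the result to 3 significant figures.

62.4 mm

plain ends: N_t = N_a = 23
L_s = d·(N_t+1) = 2.6 × 24 = 62.4 mm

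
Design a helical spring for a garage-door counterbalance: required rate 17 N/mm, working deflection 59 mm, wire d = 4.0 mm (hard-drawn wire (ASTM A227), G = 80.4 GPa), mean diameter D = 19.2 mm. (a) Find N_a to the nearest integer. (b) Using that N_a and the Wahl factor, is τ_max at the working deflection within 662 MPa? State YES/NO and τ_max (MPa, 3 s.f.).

N_a = Gd⁴/(8D³k) = (80.4×10³)(4.0⁴)/(8·19.2³·17) = 21.38 → N_a = 21
Actual rate k = Gd⁴/(8D³·21) = 17.309 N/mm
Working load F = kδ = 17.309·59 = 1021.3 N
C = 19.2/4.0 = 4.8000; K_W = (4C−1)/(4C−4)+0.615/C = 1.3255
τ_max = K_W·8FD/(πd³) = 1.3255·780.18 = 1034.1 MPa
τ_max > 662 MPa → exceeds allowable

(a) 21 coils; (b) NO, τ_max = 1030 MPa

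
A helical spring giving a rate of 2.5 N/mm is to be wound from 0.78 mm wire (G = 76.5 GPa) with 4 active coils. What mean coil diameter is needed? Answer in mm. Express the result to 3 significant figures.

D = (Gd⁴/(8N_a·k))^(1/3) = (76.5×10³·0.78⁴/(8·4·2.5))^(1/3)
  = (353.956)^(1/3) = 7.0738 mm

7.07 mm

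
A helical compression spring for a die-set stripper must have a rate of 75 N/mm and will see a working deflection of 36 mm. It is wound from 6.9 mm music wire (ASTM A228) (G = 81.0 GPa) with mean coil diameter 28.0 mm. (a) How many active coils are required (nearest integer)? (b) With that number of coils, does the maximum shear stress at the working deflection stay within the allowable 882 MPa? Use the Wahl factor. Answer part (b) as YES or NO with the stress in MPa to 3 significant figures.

(a) 14 coils; (b) YES, τ_max = 815 MPa

N_a = Gd⁴/(8D³k) = (81.0×10³)(6.9⁴)/(8·28.0³·75) = 13.94 → N_a = 14
Actual rate k = Gd⁴/(8D³·14) = 74.677 N/mm
Working load F = kδ = 74.677·36 = 2688.4 N
C = 28.0/6.9 = 4.0580; K_W = (4C−1)/(4C−4)+0.615/C = 1.3968
τ_max = K_W·8FD/(πd³) = 1.3968·583.5 = 815.04 MPa
τ_max ≤ 882 MPa → acceptable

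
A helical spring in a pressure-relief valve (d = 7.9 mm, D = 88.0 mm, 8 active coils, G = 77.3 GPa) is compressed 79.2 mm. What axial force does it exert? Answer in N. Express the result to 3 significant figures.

k = Gd⁴/(8D³N_a) = (77.3×10³)(7.9⁴)/(8·88.0³·8) = 6.9033 N/mm
F = k·δ = 6.9033 × 79.2 = 546.75 N

547 N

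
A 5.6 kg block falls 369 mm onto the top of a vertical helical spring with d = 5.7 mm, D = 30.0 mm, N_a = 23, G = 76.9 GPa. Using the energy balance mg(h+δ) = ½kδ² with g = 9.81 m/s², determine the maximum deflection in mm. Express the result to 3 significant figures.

k = Gd⁴/(8D³N_a) = (76.9×10³)(5.7⁴)/(8·30.0³·23) = 16.34 N/mm
W = mg = 5.6 × 9.81 = 54.936 N
½kδ² − Wδ − Wh = 0 → δ = (W + √(W² + 2kWh))/k
δ = (54.936 + √(3018 + 662457))/16.34 = (54.936 + 815.77)/16.34 = 53.288 mm

53.3 mm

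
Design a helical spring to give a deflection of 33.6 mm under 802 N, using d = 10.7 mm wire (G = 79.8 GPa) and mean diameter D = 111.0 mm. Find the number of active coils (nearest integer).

4

Required rate k = F/δ = 802/33.6 = 23.869 N/mm
N_a = Gd⁴/(8D³k) = (79.8×10³ × 10.7⁴)/(8 × 111.0³ × 23.869)
    = 1.04602e+09 / 2.61152e+08 = 4.005 → 4 coils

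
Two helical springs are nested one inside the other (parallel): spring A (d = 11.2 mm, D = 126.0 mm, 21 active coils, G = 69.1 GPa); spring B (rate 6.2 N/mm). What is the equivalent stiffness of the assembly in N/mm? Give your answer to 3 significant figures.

9.44 N/mm

k_A = Gd⁴/(8D³N_a) = (69.1×10³)(11.2⁴)/(8·126.0³·21) = 3.2354 N/mm
Parallel: k_eq = 3.2354 + 6.2 = 9.4354 N/mm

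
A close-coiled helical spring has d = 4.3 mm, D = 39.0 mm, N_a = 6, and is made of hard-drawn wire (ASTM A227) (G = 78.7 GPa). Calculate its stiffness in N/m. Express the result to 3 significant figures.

k = Gd⁴/(8D³N_a) = (78.7×10³ × 4.3⁴) / (8 × 39.0³ × 6)
  = 2.6906e+07 / 2.84731e+06 = 9.4496 N/mm = 9449.6 N/m

9450 N/m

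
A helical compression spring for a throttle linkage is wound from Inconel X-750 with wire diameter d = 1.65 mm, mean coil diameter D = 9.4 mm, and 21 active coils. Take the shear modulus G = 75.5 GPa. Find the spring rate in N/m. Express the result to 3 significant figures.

k = Gd⁴/(8D³N_a) = (75.5×10³ × 1.65⁴) / (8 × 9.4³ × 21)
  = 559606 / 139538 = 4.0104 N/mm = 4010.4 N/m

4010 N/m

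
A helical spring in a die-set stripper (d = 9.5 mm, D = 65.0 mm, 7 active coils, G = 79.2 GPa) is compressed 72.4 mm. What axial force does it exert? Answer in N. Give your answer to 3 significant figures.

k = Gd⁴/(8D³N_a) = (79.2×10³)(9.5⁴)/(8·65.0³·7) = 41.946 N/mm
F = k·δ = 41.946 × 72.4 = 3036.9 N

3040 N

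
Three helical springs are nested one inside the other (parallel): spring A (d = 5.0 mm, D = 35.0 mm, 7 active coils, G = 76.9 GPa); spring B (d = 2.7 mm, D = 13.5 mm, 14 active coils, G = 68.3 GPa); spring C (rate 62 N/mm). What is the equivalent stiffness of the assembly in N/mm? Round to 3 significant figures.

k_A = Gd⁴/(8D³N_a) = (76.9×10³)(5.0⁴)/(8·35.0³·7) = 20.018 N/mm
k_B = Gd⁴/(8D³N_a) = (68.3×10³)(2.7⁴)/(8·13.5³·14) = 13.172 N/mm
Parallel: k_eq = 20.018 + 13.172 + 62 = 95.19 N/mm

95.2 N/mm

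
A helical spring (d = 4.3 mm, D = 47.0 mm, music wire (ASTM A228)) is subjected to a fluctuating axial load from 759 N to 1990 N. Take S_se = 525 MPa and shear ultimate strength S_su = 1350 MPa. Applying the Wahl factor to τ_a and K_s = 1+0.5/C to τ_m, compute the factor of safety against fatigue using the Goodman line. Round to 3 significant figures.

C = D/d = 47.0/4.3 = 10.9302; K_W = (4C−1)/(4C−4)+0.615/C = 1.1318; K_s = 1+0.5/C = 1.0457
F_a = (F_max−F_min)/2 = 615.5 N; F_m = (F_max+F_min)/2 = 1374.5 N
τ_a = K_W·8F_aD/(πd³) = 1.1318 × 926.53 = 1048.6 MPa
τ_m = K_s·8F_mD/(πd³) = 1.0457 × 2069.1 = 2163.7 MPa
Goodman: 1/n_f = τ_a/S_se + τ_m/S_su = 1048.6/525 + 2163.7/1350 = 1.99742 + 1.60276 = 3.6002
n_f = 1/3.6002 = 0.2778

0.278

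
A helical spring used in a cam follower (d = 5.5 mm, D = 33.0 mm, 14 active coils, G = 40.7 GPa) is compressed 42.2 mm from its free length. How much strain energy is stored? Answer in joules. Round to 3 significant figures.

k = Gd⁴/(8D³N_a) = (40.7×10³)(5.5⁴)/(8·33.0³·14) = 9.2531 N/mm
U = ½kδ² = 0.5 × 9.2531 × 42.2² = 8239.1 N·mm = 8.2391 J

8.24 J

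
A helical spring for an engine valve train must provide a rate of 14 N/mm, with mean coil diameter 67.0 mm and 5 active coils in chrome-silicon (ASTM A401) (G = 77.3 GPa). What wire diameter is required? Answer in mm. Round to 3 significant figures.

d = (8D³N_a·k / G)^(1/4) = (8·67.0³·5·14 / (77.3×10³))^0.25
  = (2178.9)^0.25 = 6.8322 mm

6.83 mm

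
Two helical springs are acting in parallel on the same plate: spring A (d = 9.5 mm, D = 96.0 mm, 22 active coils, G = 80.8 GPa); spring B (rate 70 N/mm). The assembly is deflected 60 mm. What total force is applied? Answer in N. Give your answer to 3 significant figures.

4450 N

k_A = Gd⁴/(8D³N_a) = (80.8×10³)(9.5⁴)/(8·96.0³·22) = 4.2265 N/mm
Parallel: k_eq = 4.2265 + 70 = 74.226 N/mm
F = k_eq·δ = 74.226·60 = 4453.6 N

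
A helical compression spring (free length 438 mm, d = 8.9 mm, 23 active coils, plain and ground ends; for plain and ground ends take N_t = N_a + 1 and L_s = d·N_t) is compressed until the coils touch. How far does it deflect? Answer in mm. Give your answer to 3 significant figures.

224 mm

N_t = 24; L_s = 8.9·24 = 213.6 mm
δ_solid = L₀ − L_s = 438 − 213.6 = 224.4 mm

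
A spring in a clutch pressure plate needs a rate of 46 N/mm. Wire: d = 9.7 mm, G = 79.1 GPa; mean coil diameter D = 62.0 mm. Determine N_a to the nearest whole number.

8

N_a = Gd⁴/(8D³k) = (79.1×10³ × 9.7⁴)/(8 × 62.0³ × 46)
    = 7.00267e+08 / 8.77047e+07 = 7.984 → 8 coils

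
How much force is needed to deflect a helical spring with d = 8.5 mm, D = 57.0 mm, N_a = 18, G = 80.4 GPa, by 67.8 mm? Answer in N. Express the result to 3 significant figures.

k = Gd⁴/(8D³N_a) = (80.4×10³)(8.5⁴)/(8·57.0³·18) = 15.738 N/mm
F = k·δ = 15.738 × 67.8 = 1067 N

1070 N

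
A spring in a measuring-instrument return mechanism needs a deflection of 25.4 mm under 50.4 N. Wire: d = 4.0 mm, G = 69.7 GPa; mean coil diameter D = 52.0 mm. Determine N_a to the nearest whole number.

8

Required rate k = F/δ = 50.4/25.4 = 1.9843 N/mm
N_a = Gd⁴/(8D³k) = (69.7×10³ × 4.0⁴)/(8 × 52.0³ × 1.9843)
    = 1.78432e+07 / 2.23201e+06 = 7.994 → 8 coils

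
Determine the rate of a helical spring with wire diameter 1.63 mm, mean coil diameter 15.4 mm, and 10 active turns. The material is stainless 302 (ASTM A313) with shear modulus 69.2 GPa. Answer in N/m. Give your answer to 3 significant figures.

1670 N/m

k = Gd⁴/(8D³N_a) = (69.2×10³ × 1.63⁴) / (8 × 15.4³ × 10)
  = 488491 / 292181 = 1.6719 N/mm = 1671.9 N/m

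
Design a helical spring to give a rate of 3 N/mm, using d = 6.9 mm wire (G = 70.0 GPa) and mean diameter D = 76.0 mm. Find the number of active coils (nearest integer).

N_a = Gd⁴/(8D³k) = (70.0×10³ × 6.9⁴)/(8 × 76.0³ × 3)
    = 1.5867e+08 / 1.05354e+07 = 15.06 → 15 coils

15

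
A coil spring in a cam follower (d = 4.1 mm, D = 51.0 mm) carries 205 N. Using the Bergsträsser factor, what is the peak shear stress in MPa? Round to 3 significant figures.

Spring index C = D/d = 51.0/4.1 = 12.4390
K_B = (4C+2)/(4C−3) = 51.756/46.756 = 1.1069
τ₀ = 8FD/(πd³) = 8·205·51.0/(π·4.1³) = 83640/216.52 = 386.29 MPa
τ_max = K·τ₀ = 1.1069 × 386.29 = 427.6 MPa

428 MPa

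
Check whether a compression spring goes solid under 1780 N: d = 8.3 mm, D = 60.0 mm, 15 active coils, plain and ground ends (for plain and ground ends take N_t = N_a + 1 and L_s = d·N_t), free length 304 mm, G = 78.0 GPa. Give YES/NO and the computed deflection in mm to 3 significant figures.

NO, δ = 125 mm

k = Gd⁴/(8D³N_a) = (78.0×10³)(8.3⁴)/(8·60.0³·15) = 14.281 N/mm
N_t = 16; L_s = 8.3·16 = 132.8 mm; δ_solid = L₀ − L_s = 304 − 132.8 = 171.2 mm
δ = F/k = 1780/14.281 = 124.64 mm
δ < δ_solid → spring does not go solid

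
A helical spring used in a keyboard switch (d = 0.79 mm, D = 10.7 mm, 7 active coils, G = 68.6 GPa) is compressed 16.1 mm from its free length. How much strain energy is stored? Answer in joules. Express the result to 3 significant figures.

k = Gd⁴/(8D³N_a) = (68.6×10³)(0.79⁴)/(8·10.7³·7) = 0.38949 N/mm
U = ½kδ² = 0.5 × 0.38949 × 16.1² = 50.479 N·mm = 0.050479 J

0.0505 J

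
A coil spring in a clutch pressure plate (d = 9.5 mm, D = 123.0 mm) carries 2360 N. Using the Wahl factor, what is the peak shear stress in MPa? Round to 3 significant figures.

Spring index C = D/d = 123.0/9.5 = 12.9474
K_W = (4C−1)/(4C−4) + 0.615/C = 50.789/47.789 + 0.0475 = 1.1103
τ₀ = 8FD/(πd³) = 8·2360·123.0/(π·9.5³) = 2.32224e+06/2693.5 = 862.16 MPa
τ_max = K·τ₀ = 1.1103 × 862.16 = 957.23 MPa

957 MPa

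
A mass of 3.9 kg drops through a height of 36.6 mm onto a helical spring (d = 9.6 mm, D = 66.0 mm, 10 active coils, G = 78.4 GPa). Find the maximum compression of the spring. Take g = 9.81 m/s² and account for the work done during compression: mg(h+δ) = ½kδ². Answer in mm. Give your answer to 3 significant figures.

11.2 mm

k = Gd⁴/(8D³N_a) = (78.4×10³)(9.6⁴)/(8·66.0³·10) = 28.952 N/mm
W = mg = 3.9 × 9.81 = 38.259 N
½kδ² − Wδ − Wh = 0 → δ = (W + √(W² + 2kWh))/k
δ = (38.259 + √(1463.8 + 81081.9))/28.952 = (38.259 + 287.31)/28.952 = 11.245 mm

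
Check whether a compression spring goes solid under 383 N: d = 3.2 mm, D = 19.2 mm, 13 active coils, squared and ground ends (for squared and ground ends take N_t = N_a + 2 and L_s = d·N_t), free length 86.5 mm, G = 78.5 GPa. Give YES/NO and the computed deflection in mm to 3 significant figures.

k = Gd⁴/(8D³N_a) = (78.5×10³)(3.2⁴)/(8·19.2³·13) = 11.182 N/mm
N_t = 15; L_s = 3.2·15 = 48 mm; δ_solid = L₀ − L_s = 86.5 − 48 = 38.5 mm
δ = F/k = 383/11.182 = 34.25 mm
δ < δ_solid → spring does not go solid

NO, δ = 34.3 mm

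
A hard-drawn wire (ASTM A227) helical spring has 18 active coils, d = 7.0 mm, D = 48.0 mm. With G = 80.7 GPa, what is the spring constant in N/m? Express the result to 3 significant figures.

12200 N/m

k = Gd⁴/(8D³N_a) = (80.7×10³ × 7.0⁴) / (8 × 48.0³ × 18)
  = 1.93761e+08 / 1.59252e+07 = 12.167 N/mm = 12167 N/m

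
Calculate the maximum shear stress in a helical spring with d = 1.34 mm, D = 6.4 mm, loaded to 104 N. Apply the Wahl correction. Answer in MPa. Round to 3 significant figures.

Spring index C = D/d = 6.4/1.34 = 4.7761
K_W = (4C−1)/(4C−4) + 0.615/C = 18.104/15.104 + 0.1288 = 1.3274
τ₀ = 8FD/(πd³) = 8·104·6.4/(π·1.34³) = 5324.8/7.559 = 704.43 MPa
τ_max = K·τ₀ = 1.3274 × 704.43 = 935.05 MPa

935 MPa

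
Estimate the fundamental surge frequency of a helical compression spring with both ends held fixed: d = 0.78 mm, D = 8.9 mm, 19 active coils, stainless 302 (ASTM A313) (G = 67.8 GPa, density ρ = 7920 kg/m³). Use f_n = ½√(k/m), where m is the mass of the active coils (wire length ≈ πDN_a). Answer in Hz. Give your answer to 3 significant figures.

k = Gd⁴/(8D³N_a) = (67.8×10³)(0.78⁴)/(8·8.9³·19) = 0.2342 N/mm = 234.2 N/m
Wire length L = πDN_a = π·8.9·19 = 531.24 mm
m = ρ·(πd²/4)·L = 7920 × 0.47784×10⁻⁶ m² × 0.53124 m = 0.0020105 kg
f_n = ½√(k/m) = 0.5·√(234.2/0.0020105) = 0.5·√(1.1649e+05) = 170.65 Hz

171 Hz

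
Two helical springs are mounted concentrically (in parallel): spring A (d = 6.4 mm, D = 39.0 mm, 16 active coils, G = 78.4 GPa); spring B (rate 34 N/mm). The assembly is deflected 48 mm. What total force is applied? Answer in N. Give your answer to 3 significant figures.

2460 N

k_A = Gd⁴/(8D³N_a) = (78.4×10³)(6.4⁴)/(8·39.0³·16) = 17.323 N/mm
Parallel: k_eq = 17.323 + 34 = 51.323 N/mm
F = k_eq·δ = 51.323·48 = 2463.5 N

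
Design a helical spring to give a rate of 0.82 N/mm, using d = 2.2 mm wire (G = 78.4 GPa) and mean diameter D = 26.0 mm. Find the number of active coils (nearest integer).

N_a = Gd⁴/(8D³k) = (78.4×10³ × 2.2⁴)/(8 × 26.0³ × 0.82)
    = 1.83657e+06 / 115299 = 15.93 → 16 coils

16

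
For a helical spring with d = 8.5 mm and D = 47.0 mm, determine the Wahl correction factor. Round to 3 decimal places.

C = D/d = 47.0/8.5 = 5.5294
K_W = (4C−1)/(4C−4) + 0.615/C = 21.118/18.118 + 0.1112 = 1.2768

1.277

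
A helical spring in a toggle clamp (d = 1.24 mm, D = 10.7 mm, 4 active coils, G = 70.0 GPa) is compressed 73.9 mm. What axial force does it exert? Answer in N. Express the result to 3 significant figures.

312 N

k = Gd⁴/(8D³N_a) = (70.0×10³)(1.24⁴)/(8·10.7³·4) = 4.2217 N/mm
F = k·δ = 4.2217 × 73.9 = 311.98 N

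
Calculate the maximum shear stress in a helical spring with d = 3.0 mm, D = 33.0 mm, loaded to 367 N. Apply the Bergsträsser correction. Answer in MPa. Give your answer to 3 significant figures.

1280 MPa

Spring index C = D/d = 33.0/3.0 = 11.0000
K_B = (4C+2)/(4C−3) = 46.000/41.000 = 1.1220
τ₀ = 8FD/(πd³) = 8·367·33.0/(π·3.0³) = 96888/84.823 = 1142.2 MPa
τ_max = K·τ₀ = 1.1220 × 1142.2 = 1281.5 MPa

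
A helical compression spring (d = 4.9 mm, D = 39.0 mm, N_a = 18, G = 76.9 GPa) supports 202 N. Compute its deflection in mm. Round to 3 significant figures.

k = Gd⁴/(8D³N_a) = (76.9×10³)(4.9⁴)/(8·39.0³·18) = 5.1898 N/mm
δ = F/k = 202 / 5.1898 = 38.922 mm

38.9 mm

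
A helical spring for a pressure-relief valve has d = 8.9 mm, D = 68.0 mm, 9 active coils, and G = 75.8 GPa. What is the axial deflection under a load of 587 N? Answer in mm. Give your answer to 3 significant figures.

k = Gd⁴/(8D³N_a) = (75.8×10³)(8.9⁴)/(8·68.0³·9) = 21.007 N/mm
δ = F/k = 587 / 21.007 = 27.943 mm

27.9 mm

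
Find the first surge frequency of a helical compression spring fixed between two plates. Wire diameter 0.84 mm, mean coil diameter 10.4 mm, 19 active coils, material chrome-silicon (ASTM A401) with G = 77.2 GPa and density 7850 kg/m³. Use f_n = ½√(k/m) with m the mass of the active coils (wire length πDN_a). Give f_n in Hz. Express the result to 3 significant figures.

144 Hz

k = Gd⁴/(8D³N_a) = (77.2×10³)(0.84⁴)/(8·10.4³·19) = 0.2248 N/mm = 224.8 N/m
Wire length L = πDN_a = π·10.4·19 = 620.78 mm
m = ρ·(πd²/4)·L = 7850 × 0.55418×10⁻⁶ m² × 0.62078 m = 0.0027006 kg
f_n = ½√(k/m) = 0.5·√(224.8/0.0027006) = 0.5·√(83241) = 144.26 Hz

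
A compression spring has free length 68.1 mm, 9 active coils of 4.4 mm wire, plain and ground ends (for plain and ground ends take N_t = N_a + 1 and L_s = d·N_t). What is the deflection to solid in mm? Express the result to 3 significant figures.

N_t = 10; L_s = 4.4·10 = 44 mm
δ_solid = L₀ − L_s = 68.1 − 44 = 24.1 mm

24.1 mm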